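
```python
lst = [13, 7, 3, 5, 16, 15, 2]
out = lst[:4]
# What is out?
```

lst has length 7. The slice lst[:4] selects indices [0, 1, 2, 3] (0->13, 1->7, 2->3, 3->5), giving [13, 7, 3, 5].

[13, 7, 3, 5]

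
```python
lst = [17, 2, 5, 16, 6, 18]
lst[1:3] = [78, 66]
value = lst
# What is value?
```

lst starts as [17, 2, 5, 16, 6, 18] (length 6). The slice lst[1:3] covers indices [1, 2] with values [2, 5]. Replacing that slice with [78, 66] (same length) produces [17, 78, 66, 16, 6, 18].

[17, 78, 66, 16, 6, 18]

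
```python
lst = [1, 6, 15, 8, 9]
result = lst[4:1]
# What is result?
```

lst has length 5. The slice lst[4:1] resolves to an empty index range, so the result is [].

[]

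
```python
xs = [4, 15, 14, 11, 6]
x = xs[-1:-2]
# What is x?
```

xs has length 5. The slice xs[-1:-2] resolves to an empty index range, so the result is [].

[]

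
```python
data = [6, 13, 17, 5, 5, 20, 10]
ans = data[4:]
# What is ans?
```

data has length 7. The slice data[4:] selects indices [4, 5, 6] (4->5, 5->20, 6->10), giving [5, 20, 10].

[5, 20, 10]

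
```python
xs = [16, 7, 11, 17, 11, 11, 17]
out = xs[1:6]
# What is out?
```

xs has length 7. The slice xs[1:6] selects indices [1, 2, 3, 4, 5] (1->7, 2->11, 3->17, 4->11, 5->11), giving [7, 11, 17, 11, 11].

[7, 11, 17, 11, 11]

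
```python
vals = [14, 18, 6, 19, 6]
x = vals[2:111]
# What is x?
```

vals has length 5. The slice vals[2:111] selects indices [2, 3, 4] (2->6, 3->19, 4->6), giving [6, 19, 6].

[6, 19, 6]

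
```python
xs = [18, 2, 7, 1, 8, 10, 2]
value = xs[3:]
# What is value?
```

xs has length 7. The slice xs[3:] selects indices [3, 4, 5, 6] (3->1, 4->8, 5->10, 6->2), giving [1, 8, 10, 2].

[1, 8, 10, 2]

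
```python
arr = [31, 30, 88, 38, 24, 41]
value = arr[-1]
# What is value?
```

arr has length 6. Negative index -1 maps to positive index 6 + (-1) = 5. arr[5] = 41.

41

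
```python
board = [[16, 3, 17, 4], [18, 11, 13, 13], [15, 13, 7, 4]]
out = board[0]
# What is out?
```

board has 3 rows. Row 0 is [16, 3, 17, 4].

[16, 3, 17, 4]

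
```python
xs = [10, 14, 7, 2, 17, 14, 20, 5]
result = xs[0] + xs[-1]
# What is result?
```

xs has length 8. xs[0] = 10.
xs has length 8. Negative index -1 maps to positive index 8 + (-1) = 7. xs[7] = 5.
Sum: 10 + 5 = 15.

15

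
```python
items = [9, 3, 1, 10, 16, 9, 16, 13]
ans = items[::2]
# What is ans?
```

items has length 8. The slice items[::2] selects indices [0, 2, 4, 6] (0->9, 2->1, 4->16, 6->16), giving [9, 1, 16, 16].

[9, 1, 16, 16]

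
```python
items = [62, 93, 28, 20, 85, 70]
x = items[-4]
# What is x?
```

items has length 6. Negative index -4 maps to positive index 6 + (-4) = 2. items[2] = 28.

28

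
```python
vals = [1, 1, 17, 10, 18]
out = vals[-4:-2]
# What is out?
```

vals has length 5. The slice vals[-4:-2] selects indices [1, 2] (1->1, 2->17), giving [1, 17].

[1, 17]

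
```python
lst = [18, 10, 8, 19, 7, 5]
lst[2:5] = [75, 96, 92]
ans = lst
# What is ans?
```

lst starts as [18, 10, 8, 19, 7, 5] (length 6). The slice lst[2:5] covers indices [2, 3, 4] with values [8, 19, 7]. Replacing that slice with [75, 96, 92] (same length) produces [18, 10, 75, 96, 92, 5].

[18, 10, 75, 96, 92, 5]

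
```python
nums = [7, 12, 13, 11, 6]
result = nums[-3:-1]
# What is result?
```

nums has length 5. The slice nums[-3:-1] selects indices [2, 3] (2->13, 3->11), giving [13, 11].

[13, 11]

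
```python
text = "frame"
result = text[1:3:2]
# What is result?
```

text has length 5. The slice text[1:3:2] selects indices [1] (1->'r'), giving 'r'.

'r'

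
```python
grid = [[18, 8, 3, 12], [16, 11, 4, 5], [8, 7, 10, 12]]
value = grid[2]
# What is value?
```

grid has 3 rows. Row 2 is [8, 7, 10, 12].

[8, 7, 10, 12]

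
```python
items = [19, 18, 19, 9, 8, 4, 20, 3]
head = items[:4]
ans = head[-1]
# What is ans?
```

items has length 8. The slice items[:4] selects indices [0, 1, 2, 3] (0->19, 1->18, 2->19, 3->9), giving [19, 18, 19, 9]. So head = [19, 18, 19, 9]. Then head[-1] = 9.

9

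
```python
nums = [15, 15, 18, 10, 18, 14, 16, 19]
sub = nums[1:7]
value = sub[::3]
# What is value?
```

nums has length 8. The slice nums[1:7] selects indices [1, 2, 3, 4, 5, 6] (1->15, 2->18, 3->10, 4->18, 5->14, 6->16), giving [15, 18, 10, 18, 14, 16]. So sub = [15, 18, 10, 18, 14, 16]. sub has length 6. The slice sub[::3] selects indices [0, 3] (0->15, 3->18), giving [15, 18].

[15, 18]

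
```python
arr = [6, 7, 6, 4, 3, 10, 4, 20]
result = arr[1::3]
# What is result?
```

arr has length 8. The slice arr[1::3] selects indices [1, 4, 7] (1->7, 4->3, 7->20), giving [7, 3, 20].

[7, 3, 20]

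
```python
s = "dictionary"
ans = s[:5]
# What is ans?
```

s has length 10. The slice s[:5] selects indices [0, 1, 2, 3, 4] (0->'d', 1->'i', 2->'c', 3->'t', 4->'i'), giving 'dicti'.

'dicti'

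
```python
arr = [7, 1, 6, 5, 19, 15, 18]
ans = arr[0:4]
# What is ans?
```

arr has length 7. The slice arr[0:4] selects indices [0, 1, 2, 3] (0->7, 1->1, 2->6, 3->5), giving [7, 1, 6, 5].

[7, 1, 6, 5]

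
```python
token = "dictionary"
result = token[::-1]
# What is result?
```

token has length 10. The slice token[::-1] selects indices [9, 8, 7, 6, 5, 4, 3, 2, 1, 0] (9->'y', 8->'r', 7->'a', 6->'n', 5->'o', 4->'i', 3->'t', 2->'c', 1->'i', 0->'d'), giving 'yranoitcid'.

'yranoitcid'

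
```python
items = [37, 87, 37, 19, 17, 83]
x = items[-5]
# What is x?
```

items has length 6. Negative index -5 maps to positive index 6 + (-5) = 1. items[1] = 87.

87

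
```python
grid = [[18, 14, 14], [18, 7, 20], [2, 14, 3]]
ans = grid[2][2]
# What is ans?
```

grid[2] = [2, 14, 3]. Taking column 2 of that row yields 3.

3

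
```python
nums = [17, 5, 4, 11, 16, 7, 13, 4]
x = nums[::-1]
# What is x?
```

nums has length 8. The slice nums[::-1] selects indices [7, 6, 5, 4, 3, 2, 1, 0] (7->4, 6->13, 5->7, 4->16, 3->11, 2->4, 1->5, 0->17), giving [4, 13, 7, 16, 11, 4, 5, 17].

[4, 13, 7, 16, 11, 4, 5, 17]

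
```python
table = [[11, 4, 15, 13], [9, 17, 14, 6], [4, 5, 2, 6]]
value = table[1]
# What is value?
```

table has 3 rows. Row 1 is [9, 17, 14, 6].

[9, 17, 14, 6]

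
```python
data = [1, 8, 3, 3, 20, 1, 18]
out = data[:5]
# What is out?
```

data has length 7. The slice data[:5] selects indices [0, 1, 2, 3, 4] (0->1, 1->8, 2->3, 3->3, 4->20), giving [1, 8, 3, 3, 20].

[1, 8, 3, 3, 20]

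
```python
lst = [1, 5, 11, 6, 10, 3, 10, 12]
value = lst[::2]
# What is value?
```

lst has length 8. The slice lst[::2] selects indices [0, 2, 4, 6] (0->1, 2->11, 4->10, 6->10), giving [1, 11, 10, 10].

[1, 11, 10, 10]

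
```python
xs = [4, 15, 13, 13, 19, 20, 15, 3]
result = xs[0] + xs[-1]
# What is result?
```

xs has length 8. xs[0] = 4.
xs has length 8. Negative index -1 maps to positive index 8 + (-1) = 7. xs[7] = 3.
Sum: 4 + 3 = 7.

7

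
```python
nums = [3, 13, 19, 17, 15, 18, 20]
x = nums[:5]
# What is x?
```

nums has length 7. The slice nums[:5] selects indices [0, 1, 2, 3, 4] (0->3, 1->13, 2->19, 3->17, 4->15), giving [3, 13, 19, 17, 15].

[3, 13, 19, 17, 15]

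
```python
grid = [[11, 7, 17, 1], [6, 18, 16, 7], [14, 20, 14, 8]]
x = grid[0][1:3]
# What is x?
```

grid[0] = [11, 7, 17, 1]. grid[0] has length 4. The slice grid[0][1:3] selects indices [1, 2] (1->7, 2->17), giving [7, 17].

[7, 17]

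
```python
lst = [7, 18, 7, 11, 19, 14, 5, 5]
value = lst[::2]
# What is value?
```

lst has length 8. The slice lst[::2] selects indices [0, 2, 4, 6] (0->7, 2->7, 4->19, 6->5), giving [7, 7, 19, 5].

[7, 7, 19, 5]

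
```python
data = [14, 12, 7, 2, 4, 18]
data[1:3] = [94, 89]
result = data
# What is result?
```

data starts as [14, 12, 7, 2, 4, 18] (length 6). The slice data[1:3] covers indices [1, 2] with values [12, 7]. Replacing that slice with [94, 89] (same length) produces [14, 94, 89, 2, 4, 18].

[14, 94, 89, 2, 4, 18]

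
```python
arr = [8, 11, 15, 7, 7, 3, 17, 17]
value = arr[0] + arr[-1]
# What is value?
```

arr has length 8. arr[0] = 8.
arr has length 8. Negative index -1 maps to positive index 8 + (-1) = 7. arr[7] = 17.
Sum: 8 + 17 = 25.

25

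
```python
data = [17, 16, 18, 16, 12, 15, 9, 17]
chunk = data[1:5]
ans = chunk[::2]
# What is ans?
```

data has length 8. The slice data[1:5] selects indices [1, 2, 3, 4] (1->16, 2->18, 3->16, 4->12), giving [16, 18, 16, 12]. So chunk = [16, 18, 16, 12]. chunk has length 4. The slice chunk[::2] selects indices [0, 2] (0->16, 2->16), giving [16, 16].

[16, 16]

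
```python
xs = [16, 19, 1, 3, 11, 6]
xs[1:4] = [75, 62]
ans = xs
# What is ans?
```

xs starts as [16, 19, 1, 3, 11, 6] (length 6). The slice xs[1:4] covers indices [1, 2, 3] with values [19, 1, 3]. Replacing that slice with [75, 62] (different length) produces [16, 75, 62, 11, 6].

[16, 75, 62, 11, 6]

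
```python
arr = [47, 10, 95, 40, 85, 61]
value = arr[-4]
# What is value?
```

arr has length 6. Negative index -4 maps to positive index 6 + (-4) = 2. arr[2] = 95.

95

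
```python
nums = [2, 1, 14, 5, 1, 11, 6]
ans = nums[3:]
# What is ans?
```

nums has length 7. The slice nums[3:] selects indices [3, 4, 5, 6] (3->5, 4->1, 5->11, 6->6), giving [5, 1, 11, 6].

[5, 1, 11, 6]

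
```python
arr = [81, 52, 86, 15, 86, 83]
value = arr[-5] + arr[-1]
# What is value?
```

arr has length 6. Negative index -5 maps to positive index 6 + (-5) = 1. arr[1] = 52.
arr has length 6. Negative index -1 maps to positive index 6 + (-1) = 5. arr[5] = 83.
Sum: 52 + 83 = 135.

135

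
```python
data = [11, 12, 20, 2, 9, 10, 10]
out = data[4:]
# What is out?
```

data has length 7. The slice data[4:] selects indices [4, 5, 6] (4->9, 5->10, 6->10), giving [9, 10, 10].

[9, 10, 10]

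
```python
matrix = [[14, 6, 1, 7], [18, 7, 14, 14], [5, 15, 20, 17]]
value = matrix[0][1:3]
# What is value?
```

matrix[0] = [14, 6, 1, 7]. matrix[0] has length 4. The slice matrix[0][1:3] selects indices [1, 2] (1->6, 2->1), giving [6, 1].

[6, 1]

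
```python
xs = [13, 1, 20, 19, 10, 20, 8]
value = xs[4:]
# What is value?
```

xs has length 7. The slice xs[4:] selects indices [4, 5, 6] (4->10, 5->20, 6->8), giving [10, 20, 8].

[10, 20, 8]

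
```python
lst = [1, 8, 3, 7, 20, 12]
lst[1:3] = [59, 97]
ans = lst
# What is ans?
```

lst starts as [1, 8, 3, 7, 20, 12] (length 6). The slice lst[1:3] covers indices [1, 2] with values [8, 3]. Replacing that slice with [59, 97] (same length) produces [1, 59, 97, 7, 20, 12].

[1, 59, 97, 7, 20, 12]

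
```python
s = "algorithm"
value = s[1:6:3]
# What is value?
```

s has length 9. The slice s[1:6:3] selects indices [1, 4] (1->'l', 4->'r'), giving 'lr'.

'lr'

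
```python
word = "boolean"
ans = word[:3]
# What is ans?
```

word has length 7. The slice word[:3] selects indices [0, 1, 2] (0->'b', 1->'o', 2->'o'), giving 'boo'.

'boo'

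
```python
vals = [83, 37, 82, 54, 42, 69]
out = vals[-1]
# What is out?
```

vals has length 6. Negative index -1 maps to positive index 6 + (-1) = 5. vals[5] = 69.

69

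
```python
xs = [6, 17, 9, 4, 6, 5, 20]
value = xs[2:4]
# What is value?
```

xs has length 7. The slice xs[2:4] selects indices [2, 3] (2->9, 3->4), giving [9, 4].

[9, 4]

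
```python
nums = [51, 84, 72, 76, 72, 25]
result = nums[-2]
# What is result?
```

nums has length 6. Negative index -2 maps to positive index 6 + (-2) = 4. nums[4] = 72.

72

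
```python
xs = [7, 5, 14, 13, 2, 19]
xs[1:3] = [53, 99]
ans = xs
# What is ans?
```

xs starts as [7, 5, 14, 13, 2, 19] (length 6). The slice xs[1:3] covers indices [1, 2] with values [5, 14]. Replacing that slice with [53, 99] (same length) produces [7, 53, 99, 13, 2, 19].

[7, 53, 99, 13, 2, 19]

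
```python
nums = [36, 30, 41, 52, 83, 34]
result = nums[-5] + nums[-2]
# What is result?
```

nums has length 6. Negative index -5 maps to positive index 6 + (-5) = 1. nums[1] = 30.
nums has length 6. Negative index -2 maps to positive index 6 + (-2) = 4. nums[4] = 83.
Sum: 30 + 83 = 113.

113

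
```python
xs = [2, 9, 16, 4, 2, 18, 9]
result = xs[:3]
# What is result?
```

xs has length 7. The slice xs[:3] selects indices [0, 1, 2] (0->2, 1->9, 2->16), giving [2, 9, 16].

[2, 9, 16]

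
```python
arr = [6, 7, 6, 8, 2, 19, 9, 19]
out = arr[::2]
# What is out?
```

arr has length 8. The slice arr[::2] selects indices [0, 2, 4, 6] (0->6, 2->6, 4->2, 6->9), giving [6, 6, 2, 9].

[6, 6, 2, 9]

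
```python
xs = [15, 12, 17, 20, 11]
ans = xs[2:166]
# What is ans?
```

xs has length 5. The slice xs[2:166] selects indices [2, 3, 4] (2->17, 3->20, 4->11), giving [17, 20, 11].

[17, 20, 11]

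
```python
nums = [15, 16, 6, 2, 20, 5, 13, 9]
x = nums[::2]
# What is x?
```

nums has length 8. The slice nums[::2] selects indices [0, 2, 4, 6] (0->15, 2->6, 4->20, 6->13), giving [15, 6, 20, 13].

[15, 6, 20, 13]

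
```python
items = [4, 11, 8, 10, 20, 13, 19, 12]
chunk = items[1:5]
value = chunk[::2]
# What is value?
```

items has length 8. The slice items[1:5] selects indices [1, 2, 3, 4] (1->11, 2->8, 3->10, 4->20), giving [11, 8, 10, 20]. So chunk = [11, 8, 10, 20]. chunk has length 4. The slice chunk[::2] selects indices [0, 2] (0->11, 2->10), giving [11, 10].

[11, 10]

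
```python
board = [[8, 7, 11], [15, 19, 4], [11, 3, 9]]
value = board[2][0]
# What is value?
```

board[2] = [11, 3, 9]. Taking column 0 of that row yields 11.

11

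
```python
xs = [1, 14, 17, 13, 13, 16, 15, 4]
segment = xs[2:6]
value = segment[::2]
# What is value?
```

xs has length 8. The slice xs[2:6] selects indices [2, 3, 4, 5] (2->17, 3->13, 4->13, 5->16), giving [17, 13, 13, 16]. So segment = [17, 13, 13, 16]. segment has length 4. The slice segment[::2] selects indices [0, 2] (0->17, 2->13), giving [17, 13].

[17, 13]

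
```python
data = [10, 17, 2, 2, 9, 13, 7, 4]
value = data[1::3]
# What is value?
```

data has length 8. The slice data[1::3] selects indices [1, 4, 7] (1->17, 4->9, 7->4), giving [17, 9, 4].

[17, 9, 4]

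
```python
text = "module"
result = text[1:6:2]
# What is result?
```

text has length 6. The slice text[1:6:2] selects indices [1, 3, 5] (1->'o', 3->'u', 5->'e'), giving 'oue'.

'oue'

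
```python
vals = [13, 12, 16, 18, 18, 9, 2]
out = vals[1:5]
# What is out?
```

vals has length 7. The slice vals[1:5] selects indices [1, 2, 3, 4] (1->12, 2->16, 3->18, 4->18), giving [12, 16, 18, 18].

[12, 16, 18, 18]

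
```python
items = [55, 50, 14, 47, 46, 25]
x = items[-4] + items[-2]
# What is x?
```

items has length 6. Negative index -4 maps to positive index 6 + (-4) = 2. items[2] = 14.
items has length 6. Negative index -2 maps to positive index 6 + (-2) = 4. items[4] = 46.
Sum: 14 + 46 = 60.

60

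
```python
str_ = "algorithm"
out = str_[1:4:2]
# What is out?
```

str_ has length 9. The slice str_[1:4:2] selects indices [1, 3] (1->'l', 3->'o'), giving 'lo'.

'lo'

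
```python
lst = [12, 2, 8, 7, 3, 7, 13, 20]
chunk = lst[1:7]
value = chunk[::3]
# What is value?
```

lst has length 8. The slice lst[1:7] selects indices [1, 2, 3, 4, 5, 6] (1->2, 2->8, 3->7, 4->3, 5->7, 6->13), giving [2, 8, 7, 3, 7, 13]. So chunk = [2, 8, 7, 3, 7, 13]. chunk has length 6. The slice chunk[::3] selects indices [0, 3] (0->2, 3->3), giving [2, 3].

[2, 3]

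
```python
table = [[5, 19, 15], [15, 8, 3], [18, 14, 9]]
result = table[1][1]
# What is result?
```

table[1] = [15, 8, 3]. Taking column 1 of that row yields 8.

8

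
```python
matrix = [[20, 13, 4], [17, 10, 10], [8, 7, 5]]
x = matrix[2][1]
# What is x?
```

matrix[2] = [8, 7, 5]. Taking column 1 of that row yields 7.

7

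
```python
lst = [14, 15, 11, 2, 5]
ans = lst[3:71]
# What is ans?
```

lst has length 5. The slice lst[3:71] selects indices [3, 4] (3->2, 4->5), giving [2, 5].

[2, 5]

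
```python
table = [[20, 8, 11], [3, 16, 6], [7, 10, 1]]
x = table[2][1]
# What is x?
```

table[2] = [7, 10, 1]. Taking column 1 of that row yields 10.

10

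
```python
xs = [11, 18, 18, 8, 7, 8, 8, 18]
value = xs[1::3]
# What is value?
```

xs has length 8. The slice xs[1::3] selects indices [1, 4, 7] (1->18, 4->7, 7->18), giving [18, 7, 18].

[18, 7, 18]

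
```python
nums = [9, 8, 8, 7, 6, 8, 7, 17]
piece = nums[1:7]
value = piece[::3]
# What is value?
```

nums has length 8. The slice nums[1:7] selects indices [1, 2, 3, 4, 5, 6] (1->8, 2->8, 3->7, 4->6, 5->8, 6->7), giving [8, 8, 7, 6, 8, 7]. So piece = [8, 8, 7, 6, 8, 7]. piece has length 6. The slice piece[::3] selects indices [0, 3] (0->8, 3->6), giving [8, 6].

[8, 6]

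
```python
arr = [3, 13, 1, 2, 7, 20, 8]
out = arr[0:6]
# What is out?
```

arr has length 7. The slice arr[0:6] selects indices [0, 1, 2, 3, 4, 5] (0->3, 1->13, 2->1, 3->2, 4->7, 5->20), giving [3, 13, 1, 2, 7, 20].

[3, 13, 1, 2, 7, 20]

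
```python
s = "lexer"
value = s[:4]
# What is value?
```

s has length 5. The slice s[:4] selects indices [0, 1, 2, 3] (0->'l', 1->'e', 2->'x', 3->'e'), giving 'lexe'.

'lexe'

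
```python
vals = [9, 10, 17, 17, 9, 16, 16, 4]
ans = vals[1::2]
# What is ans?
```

vals has length 8. The slice vals[1::2] selects indices [1, 3, 5, 7] (1->10, 3->17, 5->16, 7->4), giving [10, 17, 16, 4].

[10, 17, 16, 4]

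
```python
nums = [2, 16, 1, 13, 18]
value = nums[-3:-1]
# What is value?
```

nums has length 5. The slice nums[-3:-1] selects indices [2, 3] (2->1, 3->13), giving [1, 13].

[1, 13]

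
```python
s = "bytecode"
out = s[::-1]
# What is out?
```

s has length 8. The slice s[::-1] selects indices [7, 6, 5, 4, 3, 2, 1, 0] (7->'e', 6->'d', 5->'o', 4->'c', 3->'e', 2->'t', 1->'y', 0->'b'), giving 'edocetyb'.

'edocetyb'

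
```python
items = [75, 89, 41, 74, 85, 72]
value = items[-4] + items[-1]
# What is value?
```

items has length 6. Negative index -4 maps to positive index 6 + (-4) = 2. items[2] = 41.
items has length 6. Negative index -1 maps to positive index 6 + (-1) = 5. items[5] = 72.
Sum: 41 + 72 = 113.

113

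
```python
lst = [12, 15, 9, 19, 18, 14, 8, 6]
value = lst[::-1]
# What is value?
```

lst has length 8. The slice lst[::-1] selects indices [7, 6, 5, 4, 3, 2, 1, 0] (7->6, 6->8, 5->14, 4->18, 3->19, 2->9, 1->15, 0->12), giving [6, 8, 14, 18, 19, 9, 15, 12].

[6, 8, 14, 18, 19, 9, 15, 12]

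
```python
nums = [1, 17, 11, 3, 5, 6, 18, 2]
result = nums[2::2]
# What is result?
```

nums has length 8. The slice nums[2::2] selects indices [2, 4, 6] (2->11, 4->5, 6->18), giving [11, 5, 18].

[11, 5, 18]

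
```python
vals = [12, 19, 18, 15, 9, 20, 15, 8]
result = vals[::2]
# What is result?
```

vals has length 8. The slice vals[::2] selects indices [0, 2, 4, 6] (0->12, 2->18, 4->9, 6->15), giving [12, 18, 9, 15].

[12, 18, 9, 15]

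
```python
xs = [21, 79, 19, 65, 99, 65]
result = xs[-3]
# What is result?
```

xs has length 6. Negative index -3 maps to positive index 6 + (-3) = 3. xs[3] = 65.

65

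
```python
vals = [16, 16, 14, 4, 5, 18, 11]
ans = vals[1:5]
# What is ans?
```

vals has length 7. The slice vals[1:5] selects indices [1, 2, 3, 4] (1->16, 2->14, 3->4, 4->5), giving [16, 14, 4, 5].

[16, 14, 4, 5]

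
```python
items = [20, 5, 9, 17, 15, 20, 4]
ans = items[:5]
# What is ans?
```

items has length 7. The slice items[:5] selects indices [0, 1, 2, 3, 4] (0->20, 1->5, 2->9, 3->17, 4->15), giving [20, 5, 9, 17, 15].

[20, 5, 9, 17, 15]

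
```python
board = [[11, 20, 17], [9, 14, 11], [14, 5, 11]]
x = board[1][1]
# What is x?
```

board[1] = [9, 14, 11]. Taking column 1 of that row yields 14.

14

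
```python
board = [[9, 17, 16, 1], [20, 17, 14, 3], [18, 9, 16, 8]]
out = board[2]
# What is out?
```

board has 3 rows. Row 2 is [18, 9, 16, 8].

[18, 9, 16, 8]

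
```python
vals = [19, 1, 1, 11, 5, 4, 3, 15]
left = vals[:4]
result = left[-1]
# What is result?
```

vals has length 8. The slice vals[:4] selects indices [0, 1, 2, 3] (0->19, 1->1, 2->1, 3->11), giving [19, 1, 1, 11]. So left = [19, 1, 1, 11]. Then left[-1] = 11.

11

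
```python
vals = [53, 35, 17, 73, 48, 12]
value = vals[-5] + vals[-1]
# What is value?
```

vals has length 6. Negative index -5 maps to positive index 6 + (-5) = 1. vals[1] = 35.
vals has length 6. Negative index -1 maps to positive index 6 + (-1) = 5. vals[5] = 12.
Sum: 35 + 12 = 47.

47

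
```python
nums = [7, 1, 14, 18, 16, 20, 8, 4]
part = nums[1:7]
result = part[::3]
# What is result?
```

nums has length 8. The slice nums[1:7] selects indices [1, 2, 3, 4, 5, 6] (1->1, 2->14, 3->18, 4->16, 5->20, 6->8), giving [1, 14, 18, 16, 20, 8]. So part = [1, 14, 18, 16, 20, 8]. part has length 6. The slice part[::3] selects indices [0, 3] (0->1, 3->16), giving [1, 16].

[1, 16]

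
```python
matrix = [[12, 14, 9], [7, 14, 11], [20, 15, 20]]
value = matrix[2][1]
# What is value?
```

matrix[2] = [20, 15, 20]. Taking column 1 of that row yields 15.

15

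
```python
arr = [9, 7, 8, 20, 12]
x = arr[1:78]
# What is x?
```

arr has length 5. The slice arr[1:78] selects indices [1, 2, 3, 4] (1->7, 2->8, 3->20, 4->12), giving [7, 8, 20, 12].

[7, 8, 20, 12]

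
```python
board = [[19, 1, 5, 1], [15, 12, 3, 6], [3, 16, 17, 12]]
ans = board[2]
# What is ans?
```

board has 3 rows. Row 2 is [3, 16, 17, 12].

[3, 16, 17, 12]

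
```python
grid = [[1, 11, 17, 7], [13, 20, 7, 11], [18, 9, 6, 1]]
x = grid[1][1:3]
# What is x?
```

grid[1] = [13, 20, 7, 11]. grid[1] has length 4. The slice grid[1][1:3] selects indices [1, 2] (1->20, 2->7), giving [20, 7].

[20, 7]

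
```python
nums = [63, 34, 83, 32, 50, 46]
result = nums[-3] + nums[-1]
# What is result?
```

nums has length 6. Negative index -3 maps to positive index 6 + (-3) = 3. nums[3] = 32.
nums has length 6. Negative index -1 maps to positive index 6 + (-1) = 5. nums[5] = 46.
Sum: 32 + 46 = 78.

78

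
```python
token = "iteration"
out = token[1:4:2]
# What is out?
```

token has length 9. The slice token[1:4:2] selects indices [1, 3] (1->'t', 3->'r'), giving 'tr'.

'tr'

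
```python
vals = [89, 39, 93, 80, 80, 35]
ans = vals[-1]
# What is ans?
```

vals has length 6. Negative index -1 maps to positive index 6 + (-1) = 5. vals[5] = 35.

35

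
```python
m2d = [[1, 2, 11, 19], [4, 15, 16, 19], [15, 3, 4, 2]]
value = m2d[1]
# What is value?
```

m2d has 3 rows. Row 1 is [4, 15, 16, 19].

[4, 15, 16, 19]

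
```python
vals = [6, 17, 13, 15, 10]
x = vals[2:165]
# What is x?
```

vals has length 5. The slice vals[2:165] selects indices [2, 3, 4] (2->13, 3->15, 4->10), giving [13, 15, 10].

[13, 15, 10]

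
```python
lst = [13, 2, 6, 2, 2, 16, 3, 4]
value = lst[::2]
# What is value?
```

lst has length 8. The slice lst[::2] selects indices [0, 2, 4, 6] (0->13, 2->6, 4->2, 6->3), giving [13, 6, 2, 3].

[13, 6, 2, 3]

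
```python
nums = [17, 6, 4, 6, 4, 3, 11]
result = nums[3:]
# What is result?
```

nums has length 7. The slice nums[3:] selects indices [3, 4, 5, 6] (3->6, 4->4, 5->3, 6->11), giving [6, 4, 3, 11].

[6, 4, 3, 11]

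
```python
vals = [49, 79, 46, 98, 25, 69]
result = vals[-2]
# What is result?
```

vals has length 6. Negative index -2 maps to positive index 6 + (-2) = 4. vals[4] = 25.

25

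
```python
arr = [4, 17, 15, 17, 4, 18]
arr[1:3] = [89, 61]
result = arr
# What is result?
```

arr starts as [4, 17, 15, 17, 4, 18] (length 6). The slice arr[1:3] covers indices [1, 2] with values [17, 15]. Replacing that slice with [89, 61] (same length) produces [4, 89, 61, 17, 4, 18].

[4, 89, 61, 17, 4, 18]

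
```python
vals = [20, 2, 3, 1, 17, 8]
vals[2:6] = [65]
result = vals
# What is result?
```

vals starts as [20, 2, 3, 1, 17, 8] (length 6). The slice vals[2:6] covers indices [2, 3, 4, 5] with values [3, 1, 17, 8]. Replacing that slice with [65] (different length) produces [20, 2, 65].

[20, 2, 65]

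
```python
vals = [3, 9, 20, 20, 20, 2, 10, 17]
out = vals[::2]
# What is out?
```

vals has length 8. The slice vals[::2] selects indices [0, 2, 4, 6] (0->3, 2->20, 4->20, 6->10), giving [3, 20, 20, 10].

[3, 20, 20, 10]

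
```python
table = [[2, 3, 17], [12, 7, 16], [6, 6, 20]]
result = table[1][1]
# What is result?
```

table[1] = [12, 7, 16]. Taking column 1 of that row yields 7.

7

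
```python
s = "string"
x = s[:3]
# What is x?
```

s has length 6. The slice s[:3] selects indices [0, 1, 2] (0->'s', 1->'t', 2->'r'), giving 'str'.

'str'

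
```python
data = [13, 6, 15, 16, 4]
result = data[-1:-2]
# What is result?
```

data has length 5. The slice data[-1:-2] resolves to an empty index range, so the result is [].

[]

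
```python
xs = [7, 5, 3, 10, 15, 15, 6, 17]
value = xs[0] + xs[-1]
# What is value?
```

xs has length 8. xs[0] = 7.
xs has length 8. Negative index -1 maps to positive index 8 + (-1) = 7. xs[7] = 17.
Sum: 7 + 17 = 24.

24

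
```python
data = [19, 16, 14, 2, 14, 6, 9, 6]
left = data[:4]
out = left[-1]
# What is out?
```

data has length 8. The slice data[:4] selects indices [0, 1, 2, 3] (0->19, 1->16, 2->14, 3->2), giving [19, 16, 14, 2]. So left = [19, 16, 14, 2]. Then left[-1] = 2.

2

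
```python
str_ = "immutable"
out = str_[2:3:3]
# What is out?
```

str_ has length 9. The slice str_[2:3:3] selects indices [2] (2->'m'), giving 'm'.

'm'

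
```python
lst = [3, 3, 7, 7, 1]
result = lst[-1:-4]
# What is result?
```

lst has length 5. The slice lst[-1:-4] resolves to an empty index range, so the result is [].

[]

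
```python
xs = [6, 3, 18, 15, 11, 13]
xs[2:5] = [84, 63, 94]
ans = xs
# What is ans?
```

xs starts as [6, 3, 18, 15, 11, 13] (length 6). The slice xs[2:5] covers indices [2, 3, 4] with values [18, 15, 11]. Replacing that slice with [84, 63, 94] (same length) produces [6, 3, 84, 63, 94, 13].

[6, 3, 84, 63, 94, 13]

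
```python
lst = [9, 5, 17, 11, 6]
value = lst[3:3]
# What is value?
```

lst has length 5. The slice lst[3:3] resolves to an empty index range, so the result is [].

[]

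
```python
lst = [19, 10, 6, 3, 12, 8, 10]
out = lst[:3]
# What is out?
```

lst has length 7. The slice lst[:3] selects indices [0, 1, 2] (0->19, 1->10, 2->6), giving [19, 10, 6].

[19, 10, 6]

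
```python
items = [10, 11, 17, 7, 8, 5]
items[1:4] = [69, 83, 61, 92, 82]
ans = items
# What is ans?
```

items starts as [10, 11, 17, 7, 8, 5] (length 6). The slice items[1:4] covers indices [1, 2, 3] with values [11, 17, 7]. Replacing that slice with [69, 83, 61, 92, 82] (different length) produces [10, 69, 83, 61, 92, 82, 8, 5].

[10, 69, 83, 61, 92, 82, 8, 5]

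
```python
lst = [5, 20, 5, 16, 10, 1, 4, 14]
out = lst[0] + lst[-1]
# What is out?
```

lst has length 8. lst[0] = 5.
lst has length 8. Negative index -1 maps to positive index 8 + (-1) = 7. lst[7] = 14.
Sum: 5 + 14 = 19.

19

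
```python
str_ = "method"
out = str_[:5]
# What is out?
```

str_ has length 6. The slice str_[:5] selects indices [0, 1, 2, 3, 4] (0->'m', 1->'e', 2->'t', 3->'h', 4->'o'), giving 'metho'.

'metho'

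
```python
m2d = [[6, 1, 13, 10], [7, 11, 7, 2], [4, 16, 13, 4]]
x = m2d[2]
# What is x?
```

m2d has 3 rows. Row 2 is [4, 16, 13, 4].

[4, 16, 13, 4]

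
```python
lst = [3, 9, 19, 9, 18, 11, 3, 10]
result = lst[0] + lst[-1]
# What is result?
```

lst has length 8. lst[0] = 3.
lst has length 8. Negative index -1 maps to positive index 8 + (-1) = 7. lst[7] = 10.
Sum: 3 + 10 = 13.

13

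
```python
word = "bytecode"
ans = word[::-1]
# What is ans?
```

word has length 8. The slice word[::-1] selects indices [7, 6, 5, 4, 3, 2, 1, 0] (7->'e', 6->'d', 5->'o', 4->'c', 3->'e', 2->'t', 1->'y', 0->'b'), giving 'edocetyb'.

'edocetyb'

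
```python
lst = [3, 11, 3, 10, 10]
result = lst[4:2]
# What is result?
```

lst has length 5. The slice lst[4:2] resolves to an empty index range, so the result is [].

[]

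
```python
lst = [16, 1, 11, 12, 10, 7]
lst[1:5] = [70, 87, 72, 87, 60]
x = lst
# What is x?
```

lst starts as [16, 1, 11, 12, 10, 7] (length 6). The slice lst[1:5] covers indices [1, 2, 3, 4] with values [1, 11, 12, 10]. Replacing that slice with [70, 87, 72, 87, 60] (different length) produces [16, 70, 87, 72, 87, 60, 7].

[16, 70, 87, 72, 87, 60, 7]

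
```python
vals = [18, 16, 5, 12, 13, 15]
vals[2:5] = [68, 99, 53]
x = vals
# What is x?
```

vals starts as [18, 16, 5, 12, 13, 15] (length 6). The slice vals[2:5] covers indices [2, 3, 4] with values [5, 12, 13]. Replacing that slice with [68, 99, 53] (same length) produces [18, 16, 68, 99, 53, 15].

[18, 16, 68, 99, 53, 15]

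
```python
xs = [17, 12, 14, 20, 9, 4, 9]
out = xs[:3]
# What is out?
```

xs has length 7. The slice xs[:3] selects indices [0, 1, 2] (0->17, 1->12, 2->14), giving [17, 12, 14].

[17, 12, 14]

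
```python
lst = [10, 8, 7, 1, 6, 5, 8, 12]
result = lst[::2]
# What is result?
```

lst has length 8. The slice lst[::2] selects indices [0, 2, 4, 6] (0->10, 2->7, 4->6, 6->8), giving [10, 7, 6, 8].

[10, 7, 6, 8]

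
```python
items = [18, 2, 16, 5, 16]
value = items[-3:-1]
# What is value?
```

items has length 5. The slice items[-3:-1] selects indices [2, 3] (2->16, 3->5), giving [16, 5].

[16, 5]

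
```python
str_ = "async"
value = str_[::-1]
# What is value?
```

str_ has length 5. The slice str_[::-1] selects indices [4, 3, 2, 1, 0] (4->'c', 3->'n', 2->'y', 1->'s', 0->'a'), giving 'cnysa'.

'cnysa'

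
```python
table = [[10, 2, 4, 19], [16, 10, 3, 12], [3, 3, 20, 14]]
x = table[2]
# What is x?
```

table has 3 rows. Row 2 is [3, 3, 20, 14].

[3, 3, 20, 14]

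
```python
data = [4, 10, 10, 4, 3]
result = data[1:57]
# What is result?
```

data has length 5. The slice data[1:57] selects indices [1, 2, 3, 4] (1->10, 2->10, 3->4, 4->3), giving [10, 10, 4, 3].

[10, 10, 4, 3]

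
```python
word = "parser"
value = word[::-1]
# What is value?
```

word has length 6. The slice word[::-1] selects indices [5, 4, 3, 2, 1, 0] (5->'r', 4->'e', 3->'s', 2->'r', 1->'a', 0->'p'), giving 'resrap'.

'resrap'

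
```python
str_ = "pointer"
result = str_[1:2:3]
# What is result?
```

str_ has length 7. The slice str_[1:2:3] selects indices [1] (1->'o'), giving 'o'.

'o'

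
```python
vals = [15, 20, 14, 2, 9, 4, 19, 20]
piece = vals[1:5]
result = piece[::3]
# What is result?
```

vals has length 8. The slice vals[1:5] selects indices [1, 2, 3, 4] (1->20, 2->14, 3->2, 4->9), giving [20, 14, 2, 9]. So piece = [20, 14, 2, 9]. piece has length 4. The slice piece[::3] selects indices [0, 3] (0->20, 3->9), giving [20, 9].

[20, 9]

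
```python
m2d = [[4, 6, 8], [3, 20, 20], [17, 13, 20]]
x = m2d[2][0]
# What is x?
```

m2d[2] = [17, 13, 20]. Taking column 0 of that row yields 17.

17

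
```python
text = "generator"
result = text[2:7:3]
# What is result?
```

text has length 9. The slice text[2:7:3] selects indices [2, 5] (2->'n', 5->'a'), giving 'na'.

'na'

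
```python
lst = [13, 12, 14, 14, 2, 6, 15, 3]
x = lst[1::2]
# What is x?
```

lst has length 8. The slice lst[1::2] selects indices [1, 3, 5, 7] (1->12, 3->14, 5->6, 7->3), giving [12, 14, 6, 3].

[12, 14, 6, 3]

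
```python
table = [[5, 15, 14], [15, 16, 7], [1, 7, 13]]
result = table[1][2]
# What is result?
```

table[1] = [15, 16, 7]. Taking column 2 of that row yields 7.

7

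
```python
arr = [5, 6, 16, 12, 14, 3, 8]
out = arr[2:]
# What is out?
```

arr has length 7. The slice arr[2:] selects indices [2, 3, 4, 5, 6] (2->16, 3->12, 4->14, 5->3, 6->8), giving [16, 12, 14, 3, 8].

[16, 12, 14, 3, 8]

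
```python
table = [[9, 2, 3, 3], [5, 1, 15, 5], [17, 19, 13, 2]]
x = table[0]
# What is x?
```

table has 3 rows. Row 0 is [9, 2, 3, 3].

[9, 2, 3, 3]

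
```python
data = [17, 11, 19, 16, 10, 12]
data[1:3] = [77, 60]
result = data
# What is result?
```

data starts as [17, 11, 19, 16, 10, 12] (length 6). The slice data[1:3] covers indices [1, 2] with values [11, 19]. Replacing that slice with [77, 60] (same length) produces [17, 77, 60, 16, 10, 12].

[17, 77, 60, 16, 10, 12]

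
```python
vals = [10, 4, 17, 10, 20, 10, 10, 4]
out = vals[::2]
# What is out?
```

vals has length 8. The slice vals[::2] selects indices [0, 2, 4, 6] (0->10, 2->17, 4->20, 6->10), giving [10, 17, 20, 10].

[10, 17, 20, 10]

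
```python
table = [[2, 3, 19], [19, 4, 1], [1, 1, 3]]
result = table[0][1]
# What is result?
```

table[0] = [2, 3, 19]. Taking column 1 of that row yields 3.

3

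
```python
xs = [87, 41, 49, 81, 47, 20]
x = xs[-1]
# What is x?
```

xs has length 6. Negative index -1 maps to positive index 6 + (-1) = 5. xs[5] = 20.

20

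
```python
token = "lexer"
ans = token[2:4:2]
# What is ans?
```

token has length 5. The slice token[2:4:2] selects indices [2] (2->'x'), giving 'x'.

'x'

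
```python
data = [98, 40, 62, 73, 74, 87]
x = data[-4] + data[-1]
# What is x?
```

data has length 6. Negative index -4 maps to positive index 6 + (-4) = 2. data[2] = 62.
data has length 6. Negative index -1 maps to positive index 6 + (-1) = 5. data[5] = 87.
Sum: 62 + 87 = 149.

149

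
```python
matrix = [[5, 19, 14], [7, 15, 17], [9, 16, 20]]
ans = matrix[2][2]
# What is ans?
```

matrix[2] = [9, 16, 20]. Taking column 2 of that row yields 20.

20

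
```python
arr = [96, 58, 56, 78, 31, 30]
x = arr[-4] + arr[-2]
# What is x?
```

arr has length 6. Negative index -4 maps to positive index 6 + (-4) = 2. arr[2] = 56.
arr has length 6. Negative index -2 maps to positive index 6 + (-2) = 4. arr[4] = 31.
Sum: 56 + 31 = 87.

87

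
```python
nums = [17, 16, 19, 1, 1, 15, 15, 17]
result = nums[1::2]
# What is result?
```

nums has length 8. The slice nums[1::2] selects indices [1, 3, 5, 7] (1->16, 3->1, 5->15, 7->17), giving [16, 1, 15, 17].

[16, 1, 15, 17]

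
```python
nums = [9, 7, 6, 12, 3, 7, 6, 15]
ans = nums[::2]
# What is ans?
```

nums has length 8. The slice nums[::2] selects indices [0, 2, 4, 6] (0->9, 2->6, 4->3, 6->6), giving [9, 6, 3, 6].

[9, 6, 3, 6]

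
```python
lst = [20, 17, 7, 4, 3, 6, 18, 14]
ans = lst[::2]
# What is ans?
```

lst has length 8. The slice lst[::2] selects indices [0, 2, 4, 6] (0->20, 2->7, 4->3, 6->18), giving [20, 7, 3, 18].

[20, 7, 3, 18]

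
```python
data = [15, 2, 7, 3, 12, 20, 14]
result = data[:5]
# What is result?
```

data has length 7. The slice data[:5] selects indices [0, 1, 2, 3, 4] (0->15, 1->2, 2->7, 3->3, 4->12), giving [15, 2, 7, 3, 12].

[15, 2, 7, 3, 12]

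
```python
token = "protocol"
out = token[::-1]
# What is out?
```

token has length 8. The slice token[::-1] selects indices [7, 6, 5, 4, 3, 2, 1, 0] (7->'l', 6->'o', 5->'c', 4->'o', 3->'t', 2->'o', 1->'r', 0->'p'), giving 'locotorp'.

'locotorp'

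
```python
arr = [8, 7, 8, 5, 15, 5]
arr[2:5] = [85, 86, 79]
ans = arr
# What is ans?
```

arr starts as [8, 7, 8, 5, 15, 5] (length 6). The slice arr[2:5] covers indices [2, 3, 4] with values [8, 5, 15]. Replacing that slice with [85, 86, 79] (same length) produces [8, 7, 85, 86, 79, 5].

[8, 7, 85, 86, 79, 5]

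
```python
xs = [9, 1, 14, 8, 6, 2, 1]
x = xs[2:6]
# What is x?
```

xs has length 7. The slice xs[2:6] selects indices [2, 3, 4, 5] (2->14, 3->8, 4->6, 5->2), giving [14, 8, 6, 2].

[14, 8, 6, 2]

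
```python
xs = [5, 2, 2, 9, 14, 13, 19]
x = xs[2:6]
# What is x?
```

xs has length 7. The slice xs[2:6] selects indices [2, 3, 4, 5] (2->2, 3->9, 4->14, 5->13), giving [2, 9, 14, 13].

[2, 9, 14, 13]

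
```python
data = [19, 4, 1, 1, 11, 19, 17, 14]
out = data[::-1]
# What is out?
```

data has length 8. The slice data[::-1] selects indices [7, 6, 5, 4, 3, 2, 1, 0] (7->14, 6->17, 5->19, 4->11, 3->1, 2->1, 1->4, 0->19), giving [14, 17, 19, 11, 1, 1, 4, 19].

[14, 17, 19, 11, 1, 1, 4, 19]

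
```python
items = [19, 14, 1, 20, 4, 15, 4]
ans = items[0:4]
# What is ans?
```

items has length 7. The slice items[0:4] selects indices [0, 1, 2, 3] (0->19, 1->14, 2->1, 3->20), giving [19, 14, 1, 20].

[19, 14, 1, 20]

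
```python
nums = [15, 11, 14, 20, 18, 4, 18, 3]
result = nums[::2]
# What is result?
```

nums has length 8. The slice nums[::2] selects indices [0, 2, 4, 6] (0->15, 2->14, 4->18, 6->18), giving [15, 14, 18, 18].

[15, 14, 18, 18]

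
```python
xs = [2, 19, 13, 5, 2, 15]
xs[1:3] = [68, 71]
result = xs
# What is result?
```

xs starts as [2, 19, 13, 5, 2, 15] (length 6). The slice xs[1:3] covers indices [1, 2] with values [19, 13]. Replacing that slice with [68, 71] (same length) produces [2, 68, 71, 5, 2, 15].

[2, 68, 71, 5, 2, 15]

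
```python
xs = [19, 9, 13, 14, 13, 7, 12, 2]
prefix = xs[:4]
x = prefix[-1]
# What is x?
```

xs has length 8. The slice xs[:4] selects indices [0, 1, 2, 3] (0->19, 1->9, 2->13, 3->14), giving [19, 9, 13, 14]. So prefix = [19, 9, 13, 14]. Then prefix[-1] = 14.

14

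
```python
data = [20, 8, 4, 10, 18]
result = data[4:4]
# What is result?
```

data has length 5. The slice data[4:4] resolves to an empty index range, so the result is [].

[]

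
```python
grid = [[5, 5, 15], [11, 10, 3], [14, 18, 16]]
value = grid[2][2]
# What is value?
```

grid[2] = [14, 18, 16]. Taking column 2 of that row yields 16.

16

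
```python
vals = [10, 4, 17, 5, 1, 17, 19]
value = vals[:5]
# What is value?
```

vals has length 7. The slice vals[:5] selects indices [0, 1, 2, 3, 4] (0->10, 1->4, 2->17, 3->5, 4->1), giving [10, 4, 17, 5, 1].

[10, 4, 17, 5, 1]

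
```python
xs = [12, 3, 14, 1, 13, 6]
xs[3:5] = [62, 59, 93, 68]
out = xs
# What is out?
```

xs starts as [12, 3, 14, 1, 13, 6] (length 6). The slice xs[3:5] covers indices [3, 4] with values [1, 13]. Replacing that slice with [62, 59, 93, 68] (different length) produces [12, 3, 14, 62, 59, 93, 68, 6].

[12, 3, 14, 62, 59, 93, 68, 6]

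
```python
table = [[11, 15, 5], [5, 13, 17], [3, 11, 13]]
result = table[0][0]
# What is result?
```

table[0] = [11, 15, 5]. Taking column 0 of that row yields 11.

11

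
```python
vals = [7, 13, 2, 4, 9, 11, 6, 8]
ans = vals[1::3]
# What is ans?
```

vals has length 8. The slice vals[1::3] selects indices [1, 4, 7] (1->13, 4->9, 7->8), giving [13, 9, 8].

[13, 9, 8]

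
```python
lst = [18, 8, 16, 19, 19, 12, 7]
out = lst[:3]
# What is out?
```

lst has length 7. The slice lst[:3] selects indices [0, 1, 2] (0->18, 1->8, 2->16), giving [18, 8, 16].

[18, 8, 16]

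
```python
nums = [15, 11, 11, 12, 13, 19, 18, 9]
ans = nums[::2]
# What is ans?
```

nums has length 8. The slice nums[::2] selects indices [0, 2, 4, 6] (0->15, 2->11, 4->13, 6->18), giving [15, 11, 13, 18].

[15, 11, 13, 18]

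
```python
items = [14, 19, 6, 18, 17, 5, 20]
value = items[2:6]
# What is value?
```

items has length 7. The slice items[2:6] selects indices [2, 3, 4, 5] (2->6, 3->18, 4->17, 5->5), giving [6, 18, 17, 5].

[6, 18, 17, 5]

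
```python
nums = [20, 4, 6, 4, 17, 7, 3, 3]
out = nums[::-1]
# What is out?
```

nums has length 8. The slice nums[::-1] selects indices [7, 6, 5, 4, 3, 2, 1, 0] (7->3, 6->3, 5->7, 4->17, 3->4, 2->6, 1->4, 0->20), giving [3, 3, 7, 17, 4, 6, 4, 20].

[3, 3, 7, 17, 4, 6, 4, 20]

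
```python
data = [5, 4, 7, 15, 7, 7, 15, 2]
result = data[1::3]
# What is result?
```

data has length 8. The slice data[1::3] selects indices [1, 4, 7] (1->4, 4->7, 7->2), giving [4, 7, 2].

[4, 7, 2]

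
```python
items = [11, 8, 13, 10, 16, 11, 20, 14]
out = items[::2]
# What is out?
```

items has length 8. The slice items[::2] selects indices [0, 2, 4, 6] (0->11, 2->13, 4->16, 6->20), giving [11, 13, 16, 20].

[11, 13, 16, 20]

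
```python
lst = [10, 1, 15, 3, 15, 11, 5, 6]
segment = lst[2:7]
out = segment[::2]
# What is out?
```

lst has length 8. The slice lst[2:7] selects indices [2, 3, 4, 5, 6] (2->15, 3->3, 4->15, 5->11, 6->5), giving [15, 3, 15, 11, 5]. So segment = [15, 3, 15, 11, 5]. segment has length 5. The slice segment[::2] selects indices [0, 2, 4] (0->15, 2->15, 4->5), giving [15, 15, 5].

[15, 15, 5]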